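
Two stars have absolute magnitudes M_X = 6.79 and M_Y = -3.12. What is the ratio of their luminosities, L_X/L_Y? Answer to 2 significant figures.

ΔM = M_X − M_Y = 9.91
L_X/L_Y = 10^(−0.4 ΔM) = 10^-3.964 = 1.086×10^-4

L_X/L_Y ≈ 1.1×10^-4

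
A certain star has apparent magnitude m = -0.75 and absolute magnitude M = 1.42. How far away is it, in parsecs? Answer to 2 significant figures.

Distance modulus: m − M = -0.75 − (1.42) = -2.170
m − M = 5 log₁₀ d − 5
log₁₀ d = (m − M)/5 + 1 = 0.5660
d = 10^0.5660 = 3.681 pc

d ≈ 3.7 pc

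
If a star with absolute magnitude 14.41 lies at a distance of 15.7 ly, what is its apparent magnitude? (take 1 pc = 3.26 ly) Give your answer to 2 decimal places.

m ≈ 12.82

d = 15.7 ly / 3.26 = 4.816 pc
m = M + 5 log₁₀ d − 5 = 14.41 + 5·0.6827 − 5 = 12.823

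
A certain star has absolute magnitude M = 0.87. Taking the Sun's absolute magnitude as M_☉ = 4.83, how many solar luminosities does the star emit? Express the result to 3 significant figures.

M − M_☉ = 0.87 − 4.83 = -3.960
L/L_☉ = 10^(−0.4 (M − M_☉)) = 10^1.584 = 38.37

L/L_☉ ≈ 38.4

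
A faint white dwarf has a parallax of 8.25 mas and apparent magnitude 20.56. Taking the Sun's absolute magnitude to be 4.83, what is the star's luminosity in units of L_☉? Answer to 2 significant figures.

L/L_☉ ≈ 7.5×10^-5

d = 1/p = 1000/8.25 mas = 121.2 pc
M = m − 5 log₁₀ d + 5 = 20.56 − 5·2.0835 + 5 = 15.142
M − M_☉ = 15.142 − 4.83 = 10.312
L/L_☉ = 10^(−0.4 × 10.312) = 7.501×10^-5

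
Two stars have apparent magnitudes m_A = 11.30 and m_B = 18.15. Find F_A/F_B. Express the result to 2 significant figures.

Magnitude difference = -6.85
Flux ratio = 10^(−0.4 Δm) = 10^(−0.4 × -6.85) = 10^2.740 = 549.5

F_A/F_B ≈ 550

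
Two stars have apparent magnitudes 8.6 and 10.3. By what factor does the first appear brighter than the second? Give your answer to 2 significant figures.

4.8

Δm = 8.6 − (10.3) = -1.7
Flux ratio = 10^(−0.4 Δm) = 10^(−0.4 × -1.7) = 10^0.680 = 4.786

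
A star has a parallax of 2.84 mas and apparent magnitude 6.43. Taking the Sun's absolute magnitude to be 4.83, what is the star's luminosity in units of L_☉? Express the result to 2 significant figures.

d = 1/p = 1000/2.84 mas = 352.1 pc
M = m − 5 log₁₀ d + 5 = 6.43 − 5·2.5467 + 5 = -1.303
M − M_☉ = -1.303 − 4.83 = -6.133
L/L_☉ = 10^(−0.4 × -6.133) = 284.0

L/L_☉ ≈ 280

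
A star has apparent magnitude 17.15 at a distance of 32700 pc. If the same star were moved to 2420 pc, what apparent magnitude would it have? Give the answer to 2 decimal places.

m ≈ 11.50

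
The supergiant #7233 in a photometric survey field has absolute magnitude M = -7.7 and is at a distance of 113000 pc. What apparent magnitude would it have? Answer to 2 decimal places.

m = M + 5 log₁₀ d − 5 = -7.7 + 5·5.0531 − 5 = 12.565

m ≈ 12.57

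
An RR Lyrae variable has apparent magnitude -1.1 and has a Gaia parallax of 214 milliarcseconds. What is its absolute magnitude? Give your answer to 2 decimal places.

M ≈ 0.55

p = 214 mas = 0.214″ → d = 1/p = 4.673 pc
5 log₁₀(d/10 pc) = 5 log₁₀(4.673) − 5 = -1.652
M = m − 5 log₁₀(d/10) = -1.1 + 1.652 = 0.552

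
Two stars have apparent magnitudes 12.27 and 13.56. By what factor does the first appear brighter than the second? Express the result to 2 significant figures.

3.3

Δm = 12.27 − (13.56) = -1.29
Flux ratio = 10^(−0.4 Δm) = 10^(−0.4 × -1.29) = 10^0.516 = 3.281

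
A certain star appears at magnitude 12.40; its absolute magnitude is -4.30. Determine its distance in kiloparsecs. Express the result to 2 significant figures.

μ = m − M = 16.700
m − M = 5 log₁₀ d − 5
log₁₀ d = (m − M)/5 + 1 = 4.3400
d = 10^4.3400 = 21880 pc
= 21.88 kpc

d ≈ 22 kpc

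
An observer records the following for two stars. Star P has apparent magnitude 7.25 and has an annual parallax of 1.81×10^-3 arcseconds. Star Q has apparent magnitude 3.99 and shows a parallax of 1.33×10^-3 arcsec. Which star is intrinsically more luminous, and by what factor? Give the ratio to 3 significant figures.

Star P: d = 1/p = 1/1.81×10^-3″ = 552.5 pc
Star P: M = m − 5 log₁₀ d + 5 = 7.25 − 5·2.7423 + 5 = -1.462
Star Q: d = 1/p = 1/1.33×10^-3″ = 751.9 pc
Star Q: M = m − 5 log₁₀ d + 5 = 3.99 − 5·2.8761 + 5 = -5.391
ΔM = M_P − M_Q = -1.462 − (-5.391) = 3.929; smaller M is more luminous → Star Q.
L ratio = 10^(0.4 |ΔM|) = 10^1.572 = 37.30

Star Q is more luminous, by a factor of 37.3.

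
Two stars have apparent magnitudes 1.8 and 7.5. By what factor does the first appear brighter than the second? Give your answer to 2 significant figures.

Δm = 1.8 − (7.5) = -5.7
Flux ratio = 10^(−0.4 Δm) = 10^(−0.4 × -5.7) = 10^2.280 = 190.5

190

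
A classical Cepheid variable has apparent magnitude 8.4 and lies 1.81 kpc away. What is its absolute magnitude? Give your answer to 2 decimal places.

d = 1.81 kpc = 1810 pc
5 log₁₀(d/10 pc) = 5 log₁₀(1810) − 5 = 11.288
M = m − 5 log₁₀(d/10) = 8.4 − 11.288 = -2.888

M ≈ -2.89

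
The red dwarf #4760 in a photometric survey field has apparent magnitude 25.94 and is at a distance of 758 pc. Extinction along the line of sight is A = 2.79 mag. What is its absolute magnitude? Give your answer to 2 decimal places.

5 log₁₀(d/10 pc) = 5 log₁₀(758.0) − 5 = 9.398
M = m − 5 log₁₀(d/10) − A = 25.94 − 9.398 − 2.79 = 13.752

M ≈ 13.75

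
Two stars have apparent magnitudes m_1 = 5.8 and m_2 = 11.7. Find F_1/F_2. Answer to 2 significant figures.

Δm = 5.8 − (11.7) = -5.9
Flux ratio = 10^(−0.4 Δm) = 10^(−0.4 × -5.9) = 10^2.360 = 229.1

F_1/F_2 ≈ 230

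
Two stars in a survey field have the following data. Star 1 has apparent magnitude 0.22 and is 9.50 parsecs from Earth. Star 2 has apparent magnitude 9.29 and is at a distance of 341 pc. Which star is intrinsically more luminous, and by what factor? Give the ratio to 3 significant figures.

Star 1 is more luminous, by a factor of 3.30.

Star 1: M = m − 5 log₁₀ d + 5 = 0.22 − 5·0.9777 + 5 = 0.331
Star 2: M = m − 5 log₁₀ d + 5 = 9.29 − 5·2.5328 + 5 = 1.626
ΔM = M_1 − M_2 = 0.331 − (1.626) = -1.295; smaller M is more luminous → Star 1.
L ratio = 10^(0.4 |ΔM|) = 10^0.518 = 3.296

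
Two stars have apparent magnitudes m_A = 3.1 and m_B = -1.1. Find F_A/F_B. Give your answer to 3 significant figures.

F_A/F_B ≈ 0.0209

Magnitude difference = 4.2
Flux ratio = 10^(−0.4 Δm) = 10^(−0.4 × 4.2) = 10^-1.680 = 0.02089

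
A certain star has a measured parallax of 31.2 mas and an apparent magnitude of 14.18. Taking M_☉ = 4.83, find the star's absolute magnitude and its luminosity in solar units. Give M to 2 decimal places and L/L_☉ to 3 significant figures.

d = 1/p = 1000/31.2 mas = 32.05 pc
M = m − 5 log₁₀ d + 5 = 14.18 − 5·1.5058 + 5 = 11.651
M − M_☉ = 11.651 − 4.83 = 6.821
L/L_☉ = 10^(−0.4 × 6.821) = 1.869×10^-3

M ≈ 11.65; L/L_☉ ≈ 1.87×10^-3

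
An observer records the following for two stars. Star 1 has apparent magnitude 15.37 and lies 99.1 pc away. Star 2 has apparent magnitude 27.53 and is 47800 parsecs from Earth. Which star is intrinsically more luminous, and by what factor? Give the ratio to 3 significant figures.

Star 2 is more luminous, by a factor of 3.18.

Star 1: M = m − 5 log₁₀ d + 5 = 15.37 − 5·1.9961 + 5 = 10.390
Star 2: M = m − 5 log₁₀ d + 5 = 27.53 − 5·4.6794 + 5 = 9.133
ΔM = M_1 − M_2 = 10.390 − (9.133) = 1.257; smaller M is more luminous → Star 2.
L ratio = 10^(0.4 |ΔM|) = 10^0.503 = 3.182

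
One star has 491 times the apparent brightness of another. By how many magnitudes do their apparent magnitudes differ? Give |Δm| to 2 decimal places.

|Δm| ≈ 6.73

Pogson: Δm = −2.5 log₁₀(ratio) = −2.5 log₁₀(491) = −2.5 × 2.6911 = -6.728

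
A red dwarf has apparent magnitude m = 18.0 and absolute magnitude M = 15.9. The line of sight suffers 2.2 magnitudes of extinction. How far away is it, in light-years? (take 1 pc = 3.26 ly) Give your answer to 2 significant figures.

d ≈ 31 ly

m − M = 5 log₁₀(d/10 pc) + A  ⇒  18.0 − (15.9) − 2.2 = 5 log₁₀(d/10)
-0.100 = 5 log₁₀(d/10)
log₁₀ d = (m − M − A)/5 + 1 = 0.9800
d = 10^0.9800 = 9.550 pc
= 31.13 ly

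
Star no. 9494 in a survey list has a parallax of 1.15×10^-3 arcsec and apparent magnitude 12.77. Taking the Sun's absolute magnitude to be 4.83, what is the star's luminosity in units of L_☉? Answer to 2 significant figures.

L/L_☉ ≈ 5.0

d = 1/p = 1/1.15×10^-3″ = 869.6 pc
M = m − 5 log₁₀ d + 5 = 12.77 − 5·2.9393 + 5 = 3.073
M − M_☉ = 3.073 − 4.83 = -1.757
L/L_☉ = 10^(−0.4 × -1.757) = 5.042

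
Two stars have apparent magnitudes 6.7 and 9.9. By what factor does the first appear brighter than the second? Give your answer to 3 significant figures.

19.1

Δm = 6.7 − (9.9) = -3.2
Flux ratio = 10^(−0.4 Δm) = 10^(−0.4 × -3.2) = 10^1.280 = 19.05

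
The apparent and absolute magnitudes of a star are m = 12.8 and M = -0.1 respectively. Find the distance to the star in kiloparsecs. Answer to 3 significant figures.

μ = m − M = 12.900
m − M = 5 log₁₀ d − 5
log₁₀ d = (m − M)/5 + 1 = 3.5800
d = 10^3.5800 = 3802 pc
= 3.802 kpc

d ≈ 3.80 kpc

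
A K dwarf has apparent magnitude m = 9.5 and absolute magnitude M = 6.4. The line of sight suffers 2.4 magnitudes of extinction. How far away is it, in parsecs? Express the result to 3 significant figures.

m − M = 5 log₁₀(d/10 pc) + A  ⇒  9.5 − (6.4) − 2.4 = 5 log₁₀(d/10)
0.700 = 5 log₁₀(d/10)
log₁₀ d = (m − M − A)/5 + 1 = 1.1400
d = 10^1.1400 = 13.80 pc

d ≈ 13.8 pc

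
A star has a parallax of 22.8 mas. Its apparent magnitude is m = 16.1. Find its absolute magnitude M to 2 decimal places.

M ≈ 12.89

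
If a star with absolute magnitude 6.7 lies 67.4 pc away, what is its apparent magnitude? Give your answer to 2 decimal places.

m ≈ 10.84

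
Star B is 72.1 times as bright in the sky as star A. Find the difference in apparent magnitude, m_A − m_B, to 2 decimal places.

Pogson: Δm = −2.5 log₁₀(ratio) = −2.5 log₁₀(72.1) = −2.5 × 1.8579 = -4.645
Star B is brighter so has the smaller magnitude: m_A − m_B is positive.

m_A − m_B ≈ 4.64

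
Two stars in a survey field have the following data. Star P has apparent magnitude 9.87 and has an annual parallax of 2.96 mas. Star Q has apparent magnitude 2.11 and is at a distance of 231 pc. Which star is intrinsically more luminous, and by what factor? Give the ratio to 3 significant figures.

Star P: p = 2.96 mas = 2.96×10^-3″ → d = 1/p = 337.8 pc
Star P: M = m − 5 log₁₀ d + 5 = 9.87 − 5·2.5287 + 5 = 2.226
Star Q: M = m − 5 log₁₀ d + 5 = 2.11 − 5·2.3636 + 5 = -4.708
ΔM = M_P − M_Q = 2.226 − (-4.708) = 6.935; smaller M is more luminous → Star Q.
L ratio = 10^(0.4 |ΔM|) = 10^2.774 = 594.0

Star Q is more luminous, by a factor of 594.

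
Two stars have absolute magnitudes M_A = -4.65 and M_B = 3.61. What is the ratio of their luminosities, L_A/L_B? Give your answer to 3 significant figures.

ΔM = M_A − M_B = -8.26
L_A/L_B = 10^(−0.4 ΔM) = 10^3.304 = 2014

L_A/L_B ≈ 2010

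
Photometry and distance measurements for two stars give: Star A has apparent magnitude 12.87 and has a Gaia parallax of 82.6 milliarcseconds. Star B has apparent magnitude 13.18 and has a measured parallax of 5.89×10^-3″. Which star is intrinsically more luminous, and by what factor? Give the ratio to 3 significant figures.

Star B is more luminous, by a factor of 148.

Star A: p = 82.6 mas = 0.0826″ → d = 1/p = 12.11 pc
Star A: M = m − 5 log₁₀ d + 5 = 12.87 − 5·1.0830 + 5 = 12.455
Star B: d = 1/p = 1/5.89×10^-3″ = 169.8 pc
Star B: M = m − 5 log₁₀ d + 5 = 13.18 − 5·2.2299 + 5 = 7.031
ΔM = M_A − M_B = 12.455 − (7.031) = 5.424; smaller M is more luminous → Star B.
L ratio = 10^(0.4 |ΔM|) = 10^2.170 = 147.8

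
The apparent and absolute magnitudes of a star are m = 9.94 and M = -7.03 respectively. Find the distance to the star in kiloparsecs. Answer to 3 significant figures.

Distance modulus: m − M = 9.94 − (-7.03) = 16.970
m − M = 5 log₁₀ d − 5
log₁₀ d = (m − M)/5 + 1 = 4.3940
d = 10^4.3940 = 24770 pc
= 24.77 kpc

d ≈ 24.8 kpc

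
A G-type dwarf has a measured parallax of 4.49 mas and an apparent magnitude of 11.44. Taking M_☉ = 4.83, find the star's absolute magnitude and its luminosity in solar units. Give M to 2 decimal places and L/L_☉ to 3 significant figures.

M ≈ 4.70; L/L_☉ ≈ 1.13

d = 1/p = 1000/4.49 mas = 222.7 pc
M = m − 5 log₁₀ d + 5 = 11.44 − 5·2.3478 + 5 = 4.701
M − M_☉ = 4.701 − 4.83 = -0.129
L/L_☉ = 10^(−0.4 × -0.129) = 1.126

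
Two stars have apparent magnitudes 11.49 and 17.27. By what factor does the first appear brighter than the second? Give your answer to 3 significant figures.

205

Magnitude difference = -5.78
Flux ratio = 10^(−0.4 Δm) = 10^(−0.4 × -5.78) = 10^2.312 = 205.1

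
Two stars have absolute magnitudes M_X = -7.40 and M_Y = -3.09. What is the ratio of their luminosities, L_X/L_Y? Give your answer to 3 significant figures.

L_X/L_Y ≈ 53.0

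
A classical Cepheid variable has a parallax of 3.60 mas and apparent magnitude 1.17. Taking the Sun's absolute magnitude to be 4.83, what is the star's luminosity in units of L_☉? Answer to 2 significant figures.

d = 1/p = 1000/3.60 mas = 277.8 pc
M = m − 5 log₁₀ d + 5 = 1.17 − 5·2.4437 + 5 = -6.048
M − M_☉ = -6.048 − 4.83 = -10.878
L/L_☉ = 10^(−0.4 × -10.878) = 22460

L/L_☉ ≈ 22000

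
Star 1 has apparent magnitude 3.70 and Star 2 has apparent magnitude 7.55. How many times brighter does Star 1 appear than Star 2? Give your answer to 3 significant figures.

34.7

Magnitude difference = -3.85
Flux ratio = 10^(−0.4 Δm) = 10^(−0.4 × -3.85) = 10^1.540 = 34.67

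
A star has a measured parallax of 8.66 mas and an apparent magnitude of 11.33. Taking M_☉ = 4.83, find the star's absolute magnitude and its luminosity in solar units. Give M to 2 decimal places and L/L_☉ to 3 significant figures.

d = 1/p = 1000/8.66 mas = 115.5 pc
M = m − 5 log₁₀ d + 5 = 11.33 − 5·2.0625 + 5 = 6.018
M − M_☉ = 6.018 − 4.83 = 1.188
L/L_☉ = 10^(−0.4 × 1.188) = 0.3349

M ≈ 6.02; L/L_☉ ≈ 0.335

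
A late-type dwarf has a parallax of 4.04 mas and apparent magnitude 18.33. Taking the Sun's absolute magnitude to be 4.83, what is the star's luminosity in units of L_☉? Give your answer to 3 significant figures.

d = 1/p = 1000/4.04 mas = 247.5 pc
M = m − 5 log₁₀ d + 5 = 18.33 − 5·2.3936 + 5 = 11.362
M − M_☉ = 11.362 − 4.83 = 6.532
L/L_☉ = 10^(−0.4 × 6.532) = 2.439×10^-3

L/L_☉ ≈ 2.44×10^-3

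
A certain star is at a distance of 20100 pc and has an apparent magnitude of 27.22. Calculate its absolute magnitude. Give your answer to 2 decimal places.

5 log₁₀(d/10 pc) = 5 log₁₀(20100) − 5 = 16.516
M = m − 5 log₁₀(d/10) = 27.22 − 16.516 = 10.704

M ≈ 10.70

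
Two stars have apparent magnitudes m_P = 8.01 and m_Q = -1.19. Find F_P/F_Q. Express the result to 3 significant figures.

Δm = 8.01 − (-1.19) = 9.20
Flux ratio = 10^(−0.4 Δm) = 10^(−0.4 × 9.20) = 10^-3.680 = 2.089×10^-4

F_P/F_Q ≈ 2.09×10^-4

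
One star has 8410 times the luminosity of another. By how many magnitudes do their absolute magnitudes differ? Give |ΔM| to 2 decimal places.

|ΔM| ≈ 9.81

Pogson: ΔM = −2.5 log₁₀(ratio) = −2.5 log₁₀(8410) = −2.5 × 3.9248 = -9.812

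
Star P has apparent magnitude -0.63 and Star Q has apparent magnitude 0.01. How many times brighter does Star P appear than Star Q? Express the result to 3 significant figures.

1.80

Magnitude difference = -0.64
Flux ratio = 10^(−0.4 Δm) = 10^(−0.4 × -0.64) = 10^0.256 = 1.803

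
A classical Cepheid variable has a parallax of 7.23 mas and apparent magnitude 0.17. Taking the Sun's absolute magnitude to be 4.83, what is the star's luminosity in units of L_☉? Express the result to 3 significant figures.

L/L_☉ ≈ 14000

d = 1/p = 1000/7.23 mas = 138.3 pc
M = m − 5 log₁₀ d + 5 = 0.17 − 5·2.1409 + 5 = -5.534
M − M_☉ = -5.534 − 4.83 = -10.364
L/L_☉ = 10^(−0.4 × -10.364) = 13990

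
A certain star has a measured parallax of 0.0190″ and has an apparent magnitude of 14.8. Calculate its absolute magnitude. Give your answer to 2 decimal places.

M ≈ 11.19

d = 1/p = 1/0.0190″ = 52.63 pc
5 log₁₀(d/10 pc) = 5 log₁₀(52.63) − 5 = 3.606
M = m − 5 log₁₀(d/10) = 14.8 − 3.606 = 11.194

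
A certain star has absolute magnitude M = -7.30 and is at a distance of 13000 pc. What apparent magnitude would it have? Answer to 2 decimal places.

m = M + 5 log₁₀ d − 5 = -7.30 + 5·4.1139 − 5 = 8.270

m ≈ 8.27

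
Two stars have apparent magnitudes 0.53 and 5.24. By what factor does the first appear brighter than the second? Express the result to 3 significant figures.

76.6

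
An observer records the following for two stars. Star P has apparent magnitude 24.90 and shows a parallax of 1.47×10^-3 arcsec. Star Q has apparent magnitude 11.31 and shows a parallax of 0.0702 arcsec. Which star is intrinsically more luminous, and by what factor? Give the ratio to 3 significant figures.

Star P: d = 1/p = 1/1.47×10^-3″ = 680.3 pc
Star P: M = m − 5 log₁₀ d + 5 = 24.90 − 5·2.8327 + 5 = 15.737
Star Q: d = 1/p = 1/0.0702″ = 14.25 pc
Star Q: M = m − 5 log₁₀ d + 5 = 11.31 − 5·1.1537 + 5 = 10.542
ΔM = M_P − M_Q = 15.737 − (10.542) = 5.195; smaller M is more luminous → Star Q.
L ratio = 10^(0.4 |ΔM|) = 10^2.078 = 119.7

Star Q is more luminous, by a factor of 120.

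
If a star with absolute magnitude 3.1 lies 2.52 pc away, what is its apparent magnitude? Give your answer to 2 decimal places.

m ≈ 0.11

m = M + 5 log₁₀ d − 5 = 3.1 + 5·0.4014 − 5 = 0.107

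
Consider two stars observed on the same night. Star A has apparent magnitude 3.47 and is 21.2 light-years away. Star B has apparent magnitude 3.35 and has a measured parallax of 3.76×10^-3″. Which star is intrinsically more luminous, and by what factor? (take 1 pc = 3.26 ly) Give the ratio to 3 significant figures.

Star A: d = 21.2 ly / 3.26 = 6.503 pc
Star A: M = m − 5 log₁₀ d + 5 = 3.47 − 5·0.8131 + 5 = 4.404
Star B: d = 1/p = 1/3.76×10^-3″ = 266.0 pc
Star B: M = m − 5 log₁₀ d + 5 = 3.35 − 5·2.4248 + 5 = -3.774
ΔM = M_A − M_B = 4.404 − (-3.774) = 8.178; smaller M is more luminous → Star B.
L ratio = 10^(0.4 |ΔM|) = 10^3.271 = 1868

Star B is more luminous, by a factor of 1870.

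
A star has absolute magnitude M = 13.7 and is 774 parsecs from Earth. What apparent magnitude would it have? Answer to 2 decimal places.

m ≈ 23.14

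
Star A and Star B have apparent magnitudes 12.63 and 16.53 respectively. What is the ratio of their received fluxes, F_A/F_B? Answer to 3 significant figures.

F_A/F_B ≈ 36.3

Magnitude difference = -3.90
Flux ratio = 10^(−0.4 Δm) = 10^(−0.4 × -3.90) = 10^1.560 = 36.31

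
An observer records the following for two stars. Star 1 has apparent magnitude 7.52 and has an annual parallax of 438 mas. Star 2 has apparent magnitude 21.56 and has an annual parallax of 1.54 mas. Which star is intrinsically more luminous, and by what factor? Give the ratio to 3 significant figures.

Star 1 is more luminous, by a factor of 5.11.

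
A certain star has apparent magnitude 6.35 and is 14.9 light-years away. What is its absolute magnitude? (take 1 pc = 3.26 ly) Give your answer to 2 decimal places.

M ≈ 8.05

d = 14.9 ly / 3.26 = 4.571 pc
5 log₁₀(d/10 pc) = 5 log₁₀(4.571) − 5 = -1.700
M = m − 5 log₁₀(d/10) = 6.35 + 1.700 = 8.050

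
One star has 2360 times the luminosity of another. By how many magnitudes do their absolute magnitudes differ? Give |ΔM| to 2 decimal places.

|ΔM| ≈ 8.43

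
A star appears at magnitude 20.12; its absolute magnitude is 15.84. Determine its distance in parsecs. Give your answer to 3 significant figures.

d ≈ 71.8 pc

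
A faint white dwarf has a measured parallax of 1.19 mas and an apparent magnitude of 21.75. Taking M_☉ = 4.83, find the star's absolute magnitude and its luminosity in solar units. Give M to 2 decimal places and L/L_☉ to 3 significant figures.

d = 1/p = 1000/1.19 mas = 840.3 pc
M = m − 5 log₁₀ d + 5 = 21.75 − 5·2.9245 + 5 = 12.128
M − M_☉ = 12.128 − 4.83 = 7.298
L/L_☉ = 10^(−0.4 × 7.298) = 1.205×10^-3

M ≈ 12.13; L/L_☉ ≈ 1.20×10^-3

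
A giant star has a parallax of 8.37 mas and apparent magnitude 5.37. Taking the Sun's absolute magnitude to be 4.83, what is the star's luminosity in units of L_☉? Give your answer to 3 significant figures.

L/L_☉ ≈ 86.8

d = 1/p = 1000/8.37 mas = 119.5 pc
M = m − 5 log₁₀ d + 5 = 5.37 − 5·2.0773 + 5 = -0.016
M − M_☉ = -0.016 − 4.83 = -4.846
L/L_☉ = 10^(−0.4 × -4.846) = 86.81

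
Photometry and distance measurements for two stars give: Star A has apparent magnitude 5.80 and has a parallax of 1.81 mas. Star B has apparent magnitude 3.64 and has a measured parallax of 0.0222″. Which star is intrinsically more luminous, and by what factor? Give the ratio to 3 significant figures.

Star A: p = 1.81 mas = 1.81×10^-3″ → d = 1/p = 552.5 pc
Star A: M = m − 5 log₁₀ d + 5 = 5.80 − 5·2.7423 + 5 = -2.912
Star B: d = 1/p = 1/0.0222″ = 45.05 pc
Star B: M = m − 5 log₁₀ d + 5 = 3.64 − 5·1.6536 + 5 = 0.372
ΔM = M_A − M_B = -2.912 − (0.372) = -3.283; smaller M is more luminous → Star A.
L ratio = 10^(0.4 |ΔM|) = 10^1.313 = 20.58

Star A is more luminous, by a factor of 20.6.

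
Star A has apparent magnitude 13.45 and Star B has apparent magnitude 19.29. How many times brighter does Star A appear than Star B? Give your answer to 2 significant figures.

220

Δm = 13.45 − (19.29) = -5.84
Flux ratio = 10^(−0.4 Δm) = 10^(−0.4 × -5.84) = 10^2.336 = 216.8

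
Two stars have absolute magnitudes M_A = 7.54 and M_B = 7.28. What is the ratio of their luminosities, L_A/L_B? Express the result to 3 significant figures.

L_A/L_B ≈ 0.787

ΔM = M_A − M_B = 0.26
L_A/L_B = 10^(−0.4 ΔM) = 10^-0.104 = 0.7870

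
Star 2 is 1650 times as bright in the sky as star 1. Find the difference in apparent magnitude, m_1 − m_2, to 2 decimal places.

m_1 − m_2 ≈ 8.04

Pogson: Δm = −2.5 log₁₀(ratio) = −2.5 log₁₀(1650) = −2.5 × 3.2175 = -8.044
Star 2 is brighter so has the smaller magnitude: m_1 − m_2 is positive.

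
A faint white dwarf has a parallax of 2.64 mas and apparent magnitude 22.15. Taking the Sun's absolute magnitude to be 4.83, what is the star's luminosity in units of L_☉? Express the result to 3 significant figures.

d = 1/p = 1000/2.64 mas = 378.8 pc
M = m − 5 log₁₀ d + 5 = 22.15 − 5·2.5784 + 5 = 14.258
M − M_☉ = 14.258 − 4.83 = 9.428
L/L_☉ = 10^(−0.4 × 9.428) = 1.694×10^-4

L/L_☉ ≈ 1.69×10^-4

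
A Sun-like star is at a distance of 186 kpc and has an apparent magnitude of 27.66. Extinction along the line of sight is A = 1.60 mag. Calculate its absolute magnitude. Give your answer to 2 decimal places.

M ≈ 4.71

d = 186 kpc = 186000 pc
5 log₁₀(d/10 pc) = 5 log₁₀(186000) − 5 = 21.348
M = m − 5 log₁₀(d/10) − A = 27.66 − 21.348 − 1.60 = 4.712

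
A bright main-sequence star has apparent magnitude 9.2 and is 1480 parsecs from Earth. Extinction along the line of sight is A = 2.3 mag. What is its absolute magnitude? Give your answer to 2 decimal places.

M ≈ -3.95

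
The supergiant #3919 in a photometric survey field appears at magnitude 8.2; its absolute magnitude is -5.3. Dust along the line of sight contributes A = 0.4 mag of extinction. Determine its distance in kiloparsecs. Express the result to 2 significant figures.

m − M = 5 log₁₀(d/10 pc) + A  ⇒  8.2 − (-5.3) − 0.4 = 5 log₁₀(d/10)
13.100 = 5 log₁₀(d/10)
log₁₀ d = (m − M − A)/5 + 1 = 3.6200
d = 10^3.6200 = 4169 pc
= 4.169 kpc

d ≈ 4.2 kpc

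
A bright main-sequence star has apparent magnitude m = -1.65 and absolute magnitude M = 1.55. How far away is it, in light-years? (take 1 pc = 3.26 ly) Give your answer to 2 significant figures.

Distance modulus: m − M = -1.65 − (1.55) = -3.200
m − M = 5 log₁₀ d − 5
log₁₀ d = (m − M)/5 + 1 = 0.3600
d = 10^0.3600 = 2.291 pc
= 7.468 ly

d ≈ 7.5 ly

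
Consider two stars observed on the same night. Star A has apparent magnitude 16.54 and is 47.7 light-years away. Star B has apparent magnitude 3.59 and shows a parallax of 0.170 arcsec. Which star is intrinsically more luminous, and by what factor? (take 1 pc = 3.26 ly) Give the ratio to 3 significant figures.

Star B is more luminous, by a factor of 24500.

Star A: d = 47.7 ly / 3.26 = 14.63 pc
Star A: M = m − 5 log₁₀ d + 5 = 16.54 − 5·1.1653 + 5 = 15.713
Star B: d = 1/p = 1/0.170″ = 5.882 pc
Star B: M = m − 5 log₁₀ d + 5 = 3.59 − 5·0.7696 + 5 = 4.742
ΔM = M_A − M_B = 15.713 − (4.742) = 10.971; smaller M is more luminous → Star B.
L ratio = 10^(0.4 |ΔM|) = 10^4.389 = 24460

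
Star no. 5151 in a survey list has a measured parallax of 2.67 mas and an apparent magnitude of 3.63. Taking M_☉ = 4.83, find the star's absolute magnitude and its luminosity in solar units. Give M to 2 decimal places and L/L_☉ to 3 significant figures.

M ≈ -4.24; L/L_☉ ≈ 4240

d = 1/p = 1000/2.67 mas = 374.5 pc
M = m − 5 log₁₀ d + 5 = 3.63 − 5·2.5735 + 5 = -4.237
M − M_☉ = -4.237 − 4.83 = -9.067
L/L_☉ = 10^(−0.4 × -9.067) = 4236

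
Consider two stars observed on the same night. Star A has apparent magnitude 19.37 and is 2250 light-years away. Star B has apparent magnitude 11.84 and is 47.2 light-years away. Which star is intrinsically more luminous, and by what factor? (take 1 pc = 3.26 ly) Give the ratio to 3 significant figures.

Star A: d = 2250 ly / 3.26 = 690.2 pc
Star A: M = m − 5 log₁₀ d + 5 = 19.37 − 5·2.8390 + 5 = 10.175
Star B: d = 47.2 ly / 3.26 = 14.48 pc
Star B: M = m − 5 log₁₀ d + 5 = 11.84 − 5·1.1607 + 5 = 11.036
ΔM = M_A − M_B = 10.175 − (11.036) = -0.861; smaller M is more luminous → Star A.
L ratio = 10^(0.4 |ΔM|) = 10^0.344 = 2.210

Star A is more luminous, by a factor of 2.21.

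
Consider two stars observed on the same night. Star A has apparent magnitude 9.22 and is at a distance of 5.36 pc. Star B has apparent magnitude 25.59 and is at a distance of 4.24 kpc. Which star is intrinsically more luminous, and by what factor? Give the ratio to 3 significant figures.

Star A is more luminous, by a factor of 5.64.

Star A: M = m − 5 log₁₀ d + 5 = 9.22 − 5·0.7292 + 5 = 10.574
Star B: d = 4.24 kpc = 4240 pc
Star B: M = m − 5 log₁₀ d + 5 = 25.59 − 5·3.6274 + 5 = 12.453
ΔM = M_A − M_B = 10.574 − (12.453) = -1.879; smaller M is more luminous → Star A.
L ratio = 10^(0.4 |ΔM|) = 10^0.752 = 5.644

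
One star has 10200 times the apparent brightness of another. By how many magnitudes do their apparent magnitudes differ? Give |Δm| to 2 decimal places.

|Δm| ≈ 10.02

Pogson: Δm = −2.5 log₁₀(ratio) = −2.5 log₁₀(10200) = −2.5 × 4.0086 = -10.022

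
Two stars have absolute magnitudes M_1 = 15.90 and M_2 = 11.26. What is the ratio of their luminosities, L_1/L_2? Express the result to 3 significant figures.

L_1/L_2 ≈ 0.0139

ΔM = M_1 − M_2 = 4.64
L_1/L_2 = 10^(−0.4 ΔM) = 10^-1.856 = 0.01393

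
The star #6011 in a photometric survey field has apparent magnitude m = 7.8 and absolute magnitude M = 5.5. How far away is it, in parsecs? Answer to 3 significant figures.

μ = m − M = 2.300
m − M = 5 log₁₀ d − 5
log₁₀ d = (m − M)/5 + 1 = 1.4600
d = 10^1.4600 = 28.84 pc

d ≈ 28.8 pc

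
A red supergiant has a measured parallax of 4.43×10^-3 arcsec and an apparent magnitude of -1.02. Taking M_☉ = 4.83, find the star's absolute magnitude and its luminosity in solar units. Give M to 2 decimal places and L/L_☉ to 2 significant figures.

M ≈ -7.79; L/L_☉ ≈ 110000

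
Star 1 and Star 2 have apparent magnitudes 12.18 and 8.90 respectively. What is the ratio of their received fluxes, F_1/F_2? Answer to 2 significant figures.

Magnitude difference = 3.28
Flux ratio = 10^(−0.4 Δm) = 10^(−0.4 × 3.28) = 10^-1.312 = 0.04875

F_1/F_2 ≈ 0.049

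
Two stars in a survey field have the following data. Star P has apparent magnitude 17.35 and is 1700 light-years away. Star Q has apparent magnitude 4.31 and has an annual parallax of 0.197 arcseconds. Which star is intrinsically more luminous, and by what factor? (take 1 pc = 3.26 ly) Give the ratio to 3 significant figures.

Star Q is more luminous, by a factor of 15.6.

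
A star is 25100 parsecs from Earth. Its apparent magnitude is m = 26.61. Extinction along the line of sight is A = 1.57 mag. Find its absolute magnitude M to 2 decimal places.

5 log₁₀(d/10 pc) = 5 log₁₀(25100) − 5 = 16.998
M = m − 5 log₁₀(d/10) − A = 26.61 − 16.998 − 1.57 = 8.042

M ≈ 8.04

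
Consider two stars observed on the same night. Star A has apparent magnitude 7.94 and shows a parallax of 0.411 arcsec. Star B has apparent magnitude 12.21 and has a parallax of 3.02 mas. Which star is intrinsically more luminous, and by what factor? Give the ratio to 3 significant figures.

Star B is more luminous, by a factor of 363.

Star A: d = 1/p = 1/0.411″ = 2.433 pc
Star A: M = m − 5 log₁₀ d + 5 = 7.94 − 5·0.3862 + 5 = 11.009
Star B: p = 3.02 mas = 3.02×10^-3″ → d = 1/p = 331.1 pc
Star B: M = m − 5 log₁₀ d + 5 = 12.21 − 5·2.5200 + 5 = 4.610
ΔM = M_A − M_B = 11.009 − (4.610) = 6.399; smaller M is more luminous → Star B.
L ratio = 10^(0.4 |ΔM|) = 10^2.560 = 362.8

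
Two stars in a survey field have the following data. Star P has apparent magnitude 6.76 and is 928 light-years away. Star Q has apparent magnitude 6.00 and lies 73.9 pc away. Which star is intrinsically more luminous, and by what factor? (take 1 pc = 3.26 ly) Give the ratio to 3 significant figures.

Star P is more luminous, by a factor of 7.37.

Star P: d = 928 ly / 3.26 = 284.7 pc
Star P: M = m − 5 log₁₀ d + 5 = 6.76 − 5·2.4543 + 5 = -0.512
Star Q: M = m − 5 log₁₀ d + 5 = 6.00 − 5·1.8686 + 5 = 1.657
ΔM = M_P − M_Q = -0.512 − (1.657) = -2.168; smaller M is more luminous → Star P.
L ratio = 10^(0.4 |ΔM|) = 10^0.867 = 7.368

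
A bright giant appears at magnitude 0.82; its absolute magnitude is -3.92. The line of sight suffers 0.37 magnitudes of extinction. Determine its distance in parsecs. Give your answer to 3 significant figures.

d ≈ 74.8 pc

m − M = 5 log₁₀(d/10 pc) + A  ⇒  0.82 − (-3.92) − 0.37 = 5 log₁₀(d/10)
4.370 = 5 log₁₀(d/10)
log₁₀ d = (m − M − A)/5 + 1 = 1.8740
d = 10^1.8740 = 74.82 pc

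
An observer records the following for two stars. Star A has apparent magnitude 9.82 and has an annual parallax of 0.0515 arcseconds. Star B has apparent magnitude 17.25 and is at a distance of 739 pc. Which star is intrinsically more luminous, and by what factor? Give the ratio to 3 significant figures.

Star B is more luminous, by a factor of 1.54.

Star A: d = 1/p = 1/0.0515″ = 19.42 pc
Star A: M = m − 5 log₁₀ d + 5 = 9.82 − 5·1.2882 + 5 = 8.379
Star B: M = m − 5 log₁₀ d + 5 = 17.25 − 5·2.8686 + 5 = 7.907
ΔM = M_A − M_B = 8.379 − (7.907) = 0.472; smaller M is more luminous → Star B.
L ratio = 10^(0.4 |ΔM|) = 10^0.189 = 1.545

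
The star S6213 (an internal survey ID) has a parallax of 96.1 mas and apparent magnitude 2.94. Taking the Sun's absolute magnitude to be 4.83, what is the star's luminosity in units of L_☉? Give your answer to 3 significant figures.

L/L_☉ ≈ 6.17

d = 1/p = 1000/96.1 mas = 10.41 pc
M = m − 5 log₁₀ d + 5 = 2.94 − 5·1.0173 + 5 = 2.854
M − M_☉ = 2.854 − 4.83 = -1.976
L/L_☉ = 10^(−0.4 × -1.976) = 6.174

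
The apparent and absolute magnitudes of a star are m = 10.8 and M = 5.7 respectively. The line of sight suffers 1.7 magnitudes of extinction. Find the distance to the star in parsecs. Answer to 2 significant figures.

m − M = 5 log₁₀(d/10 pc) + A  ⇒  10.8 − (5.7) − 1.7 = 5 log₁₀(d/10)
3.400 = 5 log₁₀(d/10)
log₁₀ d = (m − M − A)/5 + 1 = 1.6800
d = 10^1.6800 = 47.86 pc

d ≈ 48 pc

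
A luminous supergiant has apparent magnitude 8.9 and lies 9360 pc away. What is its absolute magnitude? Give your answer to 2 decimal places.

M ≈ -5.96

5 log₁₀(d/10 pc) = 5 log₁₀(9360) − 5 = 14.856
M = m − 5 log₁₀(d/10) = 8.9 − 14.856 = -5.956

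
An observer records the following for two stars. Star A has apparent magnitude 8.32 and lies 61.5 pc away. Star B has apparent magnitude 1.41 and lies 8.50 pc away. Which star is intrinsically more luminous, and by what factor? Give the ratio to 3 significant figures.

Star B is more luminous, by a factor of 11.1.

Star A: M = m − 5 log₁₀ d + 5 = 8.32 − 5·1.7889 + 5 = 4.376
Star B: M = m − 5 log₁₀ d + 5 = 1.41 − 5·0.9294 + 5 = 1.763
ΔM = M_A − M_B = 4.376 − (1.763) = 2.613; smaller M is more luminous → Star B.
L ratio = 10^(0.4 |ΔM|) = 10^1.045 = 11.09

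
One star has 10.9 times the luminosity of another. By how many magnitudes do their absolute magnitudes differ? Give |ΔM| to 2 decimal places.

|ΔM| ≈ 2.59

Pogson: ΔM = −2.5 log₁₀(ratio) = −2.5 log₁₀(10.9) = −2.5 × 1.0374 = -2.594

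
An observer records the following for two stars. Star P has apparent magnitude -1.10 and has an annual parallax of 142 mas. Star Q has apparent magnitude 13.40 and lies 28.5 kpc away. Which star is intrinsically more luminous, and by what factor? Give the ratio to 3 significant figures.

Star Q is more luminous, by a factor of 26.0.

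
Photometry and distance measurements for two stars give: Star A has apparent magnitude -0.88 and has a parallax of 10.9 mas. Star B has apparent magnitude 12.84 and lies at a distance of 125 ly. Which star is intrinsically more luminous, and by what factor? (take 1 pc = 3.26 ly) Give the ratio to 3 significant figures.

Star A: p = 10.9 mas = 0.0109″ → d = 1/p = 91.74 pc
Star A: M = m − 5 log₁₀ d + 5 = -0.88 − 5·1.9626 + 5 = -5.693
Star B: d = 125 ly / 3.26 = 38.34 pc
Star B: M = m − 5 log₁₀ d + 5 = 12.84 − 5·1.5837 + 5 = 9.922
ΔM = M_A − M_B = -5.693 − (9.922) = -15.614; smaller M is more luminous → Star A.
L ratio = 10^(0.4 |ΔM|) = 10^6.246 = 1.761×10^6

Star A is more luminous, by a factor of 1.76×10^6.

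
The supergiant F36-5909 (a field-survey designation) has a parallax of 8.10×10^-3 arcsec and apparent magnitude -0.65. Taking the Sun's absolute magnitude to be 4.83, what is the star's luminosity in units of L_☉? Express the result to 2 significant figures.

d = 1/p = 1/8.10×10^-3″ = 123.5 pc
M = m − 5 log₁₀ d + 5 = -0.65 − 5·2.0915 + 5 = -6.108
M − M_☉ = -6.108 − 4.83 = -10.938
L/L_☉ = 10^(−0.4 × -10.938) = 23720

L/L_☉ ≈ 24000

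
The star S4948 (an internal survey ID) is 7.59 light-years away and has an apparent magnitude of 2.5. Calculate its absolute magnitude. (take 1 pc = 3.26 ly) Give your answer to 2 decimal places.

d = 7.59 ly / 3.26 = 2.328 pc
5 log₁₀(d/10 pc) = 5 log₁₀(2.328) − 5 = -3.165
M = m − 5 log₁₀(d/10) = 2.5 + 3.165 = 5.665

M ≈ 5.66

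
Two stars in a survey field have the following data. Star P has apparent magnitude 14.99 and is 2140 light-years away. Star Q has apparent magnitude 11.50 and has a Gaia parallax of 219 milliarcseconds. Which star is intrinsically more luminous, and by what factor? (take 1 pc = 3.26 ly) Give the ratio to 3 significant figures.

Star P: d = 2140 ly / 3.26 = 656.4 pc
Star P: M = m − 5 log₁₀ d + 5 = 14.99 − 5·2.8172 + 5 = 5.904
Star Q: p = 219 mas = 0.219″ → d = 1/p = 4.566 pc
Star Q: M = m − 5 log₁₀ d + 5 = 11.50 − 5·0.6596 + 5 = 13.202
ΔM = M_P − M_Q = 5.904 − (13.202) = -7.298; smaller M is more luminous → Star P.
L ratio = 10^(0.4 |ΔM|) = 10^2.919 = 830.4

Star P is more luminous, by a factor of 830.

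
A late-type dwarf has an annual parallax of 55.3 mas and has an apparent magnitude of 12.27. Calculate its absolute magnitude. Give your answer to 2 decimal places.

M ≈ 10.98

p = 55.3 mas = 0.0553″ → d = 1/p = 18.08 pc
5 log₁₀(d/10 pc) = 5 log₁₀(18.08) − 5 = 1.286
M = m − 5 log₁₀(d/10) = 12.27 − 1.286 = 10.984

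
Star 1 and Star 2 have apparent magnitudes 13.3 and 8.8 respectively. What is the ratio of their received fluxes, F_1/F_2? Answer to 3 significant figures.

F_1/F_2 ≈ 0.0158

Δm = 13.3 − (8.8) = 4.5
Flux ratio = 10^(−0.4 Δm) = 10^(−0.4 × 4.5) = 10^-1.800 = 0.01585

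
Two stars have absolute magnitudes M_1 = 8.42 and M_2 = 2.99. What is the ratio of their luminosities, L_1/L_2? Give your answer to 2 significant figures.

ΔM = M_1 − M_2 = 5.43
L_1/L_2 = 10^(−0.4 ΔM) = 10^-2.172 = 6.730×10^-3

L_1/L_2 ≈ 6.7×10^-3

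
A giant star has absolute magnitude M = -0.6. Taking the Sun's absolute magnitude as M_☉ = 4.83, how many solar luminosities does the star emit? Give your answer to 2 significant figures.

M − M_☉ = -0.6 − 4.83 = -5.430
L/L_☉ = 10^(−0.4 (M − M_☉)) = 10^2.172 = 148.6

L/L_☉ ≈ 150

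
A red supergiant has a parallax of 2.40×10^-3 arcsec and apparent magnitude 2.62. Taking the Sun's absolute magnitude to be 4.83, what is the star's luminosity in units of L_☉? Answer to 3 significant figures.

L/L_☉ ≈ 13300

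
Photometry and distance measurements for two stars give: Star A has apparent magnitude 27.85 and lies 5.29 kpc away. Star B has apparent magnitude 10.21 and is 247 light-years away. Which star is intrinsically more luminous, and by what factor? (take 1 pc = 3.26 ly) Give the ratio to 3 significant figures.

Star A: d = 5.29 kpc = 5290 pc
Star A: M = m − 5 log₁₀ d + 5 = 27.85 − 5·3.7235 + 5 = 14.233
Star B: d = 247 ly / 3.26 = 75.77 pc
Star B: M = m − 5 log₁₀ d + 5 = 10.21 − 5·1.8795 + 5 = 5.813
ΔM = M_A − M_B = 14.233 − (5.813) = 8.420; smaller M is more luminous → Star B.
L ratio = 10^(0.4 |ΔM|) = 10^3.368 = 2334

Star B is more luminous, by a factor of 2330.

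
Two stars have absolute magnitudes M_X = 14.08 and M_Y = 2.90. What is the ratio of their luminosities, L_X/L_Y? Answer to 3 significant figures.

ΔM = M_X − M_Y = 11.18
L_X/L_Y = 10^(−0.4 ΔM) = 10^-4.472 = 3.373×10^-5

L_X/L_Y ≈ 3.37×10^-5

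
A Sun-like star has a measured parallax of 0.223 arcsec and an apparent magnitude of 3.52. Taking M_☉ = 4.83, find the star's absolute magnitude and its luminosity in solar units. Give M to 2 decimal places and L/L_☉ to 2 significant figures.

d = 1/p = 1/0.223″ = 4.484 pc
M = m − 5 log₁₀ d + 5 = 3.52 − 5·0.6517 + 5 = 5.262
M − M_☉ = 5.262 − 4.83 = 0.432
L/L_☉ = 10^(−0.4 × 0.432) = 0.6720

M ≈ 5.26; L/L_☉ ≈ 0.67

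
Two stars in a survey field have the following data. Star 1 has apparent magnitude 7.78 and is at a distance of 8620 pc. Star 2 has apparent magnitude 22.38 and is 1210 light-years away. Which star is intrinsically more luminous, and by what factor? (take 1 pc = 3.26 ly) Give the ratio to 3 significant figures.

Star 1 is more luminous, by a factor of 3.73×10^8.

Star 1: M = m − 5 log₁₀ d + 5 = 7.78 − 5·3.9355 + 5 = -6.898
Star 2: d = 1210 ly / 3.26 = 371.2 pc
Star 2: M = m − 5 log₁₀ d + 5 = 22.38 − 5·2.5696 + 5 = 14.532
ΔM = M_1 − M_2 = -6.898 − (14.532) = -21.430; smaller M is more luminous → Star 1.
L ratio = 10^(0.4 |ΔM|) = 10^8.572 = 3.731×10^8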